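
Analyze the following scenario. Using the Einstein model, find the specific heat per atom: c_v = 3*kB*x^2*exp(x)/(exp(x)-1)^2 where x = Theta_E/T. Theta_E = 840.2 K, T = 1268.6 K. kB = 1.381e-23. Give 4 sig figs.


Step 1: x = Theta_E/T = 840.2/1268.6 = 0.6623
Step 2: x^2 = 0.4386
Step 3: exp(x) = 1.939
Step 4: c_v = 3*1.381e-23*0.4386*1.939/(1.939-1)^2 = 3.995e-23

3.995e-23


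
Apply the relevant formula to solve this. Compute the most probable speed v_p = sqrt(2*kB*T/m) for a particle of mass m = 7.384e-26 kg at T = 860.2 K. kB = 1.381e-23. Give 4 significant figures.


Step 1: Numerator = 2*kB*T = 2*1.381e-23*860.2 = 2.376e-20
Step 2: Ratio = 2.376e-20 / 7.384e-26 = 3.218e+05
Step 3: v_p = sqrt(3.218e+05) = 567.2 m/s

567.2


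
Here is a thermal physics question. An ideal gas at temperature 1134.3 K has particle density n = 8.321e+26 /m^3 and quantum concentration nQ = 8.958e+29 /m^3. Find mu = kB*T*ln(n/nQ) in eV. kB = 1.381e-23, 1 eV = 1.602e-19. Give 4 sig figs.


Step 1: n/nQ = 8.321e+26/8.958e+29 = 0.0009289
Step 2: ln(n/nQ) = -6.982
Step 3: mu = kB*T*ln(n/nQ) = 1.566e-20*-6.982 = -1.094e-19 J
Step 4: Convert to eV: -1.094e-19/1.602e-19 = -0.6827 eV

-0.6827


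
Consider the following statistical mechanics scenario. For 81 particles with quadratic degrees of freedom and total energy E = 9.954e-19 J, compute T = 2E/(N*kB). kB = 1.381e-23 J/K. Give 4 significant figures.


Step 1: Numerator = 2*E = 2*9.954e-19 = 1.991e-18 J
Step 2: Denominator = N*kB = 81*1.381e-23 = 1.119e-21
Step 3: T = 1.991e-18 / 1.119e-21 = 1780 K

1780


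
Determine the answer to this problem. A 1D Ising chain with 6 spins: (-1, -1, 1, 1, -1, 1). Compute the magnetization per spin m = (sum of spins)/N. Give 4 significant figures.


Step 1: Count up spins (+1): 3, down spins (-1): 3
Step 2: Total magnetization M = 3 - 3 = 0
Step 3: m = M/N = 0/6 = 0

0


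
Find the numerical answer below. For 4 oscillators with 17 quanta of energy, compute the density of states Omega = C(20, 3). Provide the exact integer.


Step 1: Use binomial coefficient C(20, 3)
Step 2: Numerator = 20! / 17!
Step 3: Denominator = 3!
Step 4: Omega = 1140

1140


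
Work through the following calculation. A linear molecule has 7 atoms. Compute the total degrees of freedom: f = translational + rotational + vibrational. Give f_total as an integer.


Step 1: Translational DOF = 3
Step 2: Rotational DOF (linear) = 2
Step 3: Vibrational DOF = 3*7 - 5 = 16
Step 4: Total = 3 + 2 + 16 = 21

21


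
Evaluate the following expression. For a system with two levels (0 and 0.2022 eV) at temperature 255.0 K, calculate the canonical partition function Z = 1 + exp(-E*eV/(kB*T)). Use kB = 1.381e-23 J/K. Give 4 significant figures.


Step 1: Compute beta*E = E*eV/(kB*T) = 0.2022*1.602e-19/(1.381e-23*255.0) = 9.198
Step 2: exp(-beta*E) = exp(-9.198) = 0.0001012
Step 3: Z = 1 + 0.0001012 = 1

1


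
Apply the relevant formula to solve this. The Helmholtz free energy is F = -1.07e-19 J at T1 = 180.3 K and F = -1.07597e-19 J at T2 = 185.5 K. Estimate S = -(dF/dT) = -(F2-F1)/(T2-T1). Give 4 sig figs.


Step 1: dF = F2 - F1 = -1.07597e-19 - (-1.07e-19) = -5.97e-22 J
Step 2: dT = T2 - T1 = 185.5 - 180.3 = 5.2 K
Step 3: S = -dF/dT = -(-5.97e-22)/5.2 = 1.148e-22 J/K

1.148e-22


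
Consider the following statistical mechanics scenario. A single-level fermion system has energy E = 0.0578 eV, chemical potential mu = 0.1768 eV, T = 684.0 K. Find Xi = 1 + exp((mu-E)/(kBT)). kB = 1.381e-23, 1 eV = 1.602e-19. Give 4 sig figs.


Step 1: (mu - E) = 0.1768 - 0.0578 = 0.119 eV
Step 2: x = (mu-E)*eV/(kB*T) = 0.119*1.602e-19/(1.381e-23*684.0) = 2.018
Step 3: exp(x) = 7.525
Step 4: Xi = 1 + 7.525 = 8.525

8.525


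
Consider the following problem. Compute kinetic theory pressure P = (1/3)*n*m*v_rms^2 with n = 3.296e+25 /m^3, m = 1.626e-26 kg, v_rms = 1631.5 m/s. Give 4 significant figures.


Step 1: v_rms^2 = 1631.5^2 = 2.662e+06
Step 2: n*m = 3.296e+25*1.626e-26 = 0.5359
Step 3: P = (1/3)*0.5359*2.662e+06 = 4.755e+05 Pa

4.755e+05


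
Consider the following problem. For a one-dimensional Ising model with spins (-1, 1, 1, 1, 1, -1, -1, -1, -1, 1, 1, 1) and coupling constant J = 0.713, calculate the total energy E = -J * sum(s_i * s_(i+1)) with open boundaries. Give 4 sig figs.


Step 1: Nearest-neighbor products: -1, 1, 1, 1, -1, 1, 1, 1, -1, 1, 1
Step 2: Sum of products = 5
Step 3: E = -0.713 * 5 = -3.565

-3.565


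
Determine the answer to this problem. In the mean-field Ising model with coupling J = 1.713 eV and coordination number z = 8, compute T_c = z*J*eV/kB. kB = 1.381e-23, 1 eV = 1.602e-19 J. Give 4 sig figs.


Step 1: z*J = 8*1.713 = 13.7 eV
Step 2: Convert to Joules: 13.7*1.602e-19 = 2.195e-18 J
Step 3: T_c = 2.195e-18 / 1.381e-23 = 1.59e+05 K

1.59e+05


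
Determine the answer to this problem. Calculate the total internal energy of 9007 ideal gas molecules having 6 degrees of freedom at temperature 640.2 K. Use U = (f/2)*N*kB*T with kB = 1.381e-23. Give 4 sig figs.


Step 1: f/2 = 6/2 = 3.0
Step 2: N*kB*T = 9007*1.381e-23*640.2 = 7.963e-17
Step 3: U = 3.0 * 7.963e-17 = 2.389e-16 J

2.389e-16


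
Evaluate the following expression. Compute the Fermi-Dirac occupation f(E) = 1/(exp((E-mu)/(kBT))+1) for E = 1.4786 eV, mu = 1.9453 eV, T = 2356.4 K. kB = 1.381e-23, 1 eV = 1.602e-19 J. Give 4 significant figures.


Step 1: (E - mu) = 1.4786 - 1.9453 = -0.4667 eV
Step 2: Convert: (E-mu)*eV = -7.477e-20 J
Step 3: x = (E-mu)*eV/(kB*T) = -2.298
Step 4: f = 1/(exp(-2.298)+1) = 0.9087

0.9087


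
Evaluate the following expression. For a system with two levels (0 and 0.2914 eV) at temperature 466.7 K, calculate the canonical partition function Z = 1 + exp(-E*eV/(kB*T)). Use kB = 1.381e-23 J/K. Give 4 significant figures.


Step 1: Compute beta*E = E*eV/(kB*T) = 0.2914*1.602e-19/(1.381e-23*466.7) = 7.243
Step 2: exp(-beta*E) = exp(-7.243) = 0.0007151
Step 3: Z = 1 + 0.0007151 = 1.001

1.001


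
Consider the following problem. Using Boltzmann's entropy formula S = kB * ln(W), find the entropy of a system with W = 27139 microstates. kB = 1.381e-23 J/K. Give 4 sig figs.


Step 1: ln(W) = ln(27139) = 10.21
Step 2: S = kB * ln(W) = 1.381e-23 * 10.21
Step 3: S = 1.41e-22 J/K

1.41e-22


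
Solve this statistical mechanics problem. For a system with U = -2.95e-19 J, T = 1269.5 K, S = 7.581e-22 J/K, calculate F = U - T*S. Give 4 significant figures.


Step 1: T*S = 1269.5 * 7.581e-22 = 9.624e-19 J
Step 2: F = U - T*S = -2.95e-19 - 9.624e-19
Step 3: F = -1.257e-18 J

-1.257e-18


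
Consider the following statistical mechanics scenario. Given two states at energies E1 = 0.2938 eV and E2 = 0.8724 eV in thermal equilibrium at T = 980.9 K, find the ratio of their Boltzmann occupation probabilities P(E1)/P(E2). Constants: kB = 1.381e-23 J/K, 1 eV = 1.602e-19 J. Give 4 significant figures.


Step 1: Compute energy difference dE = E1 - E2 = 0.2938 - 0.8724 = -0.5786 eV
Step 2: Convert to Joules: dE_J = -0.5786 * 1.602e-19 = -9.269e-20 J
Step 3: Compute exponent = -dE_J / (kB * T) = -(-9.269e-20) / (1.381e-23 * 980.9) = 6.843
Step 4: P(E1)/P(E2) = exp(6.843) = 936.9

936.9


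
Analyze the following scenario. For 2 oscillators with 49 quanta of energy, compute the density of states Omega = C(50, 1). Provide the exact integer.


Step 1: Use binomial coefficient C(50, 1)
Step 2: Numerator = 50! / 49!
Step 3: Denominator = 1!
Step 4: Omega = 50

50


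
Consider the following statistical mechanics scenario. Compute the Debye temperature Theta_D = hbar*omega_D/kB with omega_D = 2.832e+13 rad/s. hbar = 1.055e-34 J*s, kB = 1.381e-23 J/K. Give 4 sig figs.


Step 1: hbar*omega_D = 1.055e-34 * 2.832e+13 = 2.988e-21 J
Step 2: Theta_D = 2.988e-21 / 1.381e-23
Step 3: Theta_D = 216.3 K

216.3


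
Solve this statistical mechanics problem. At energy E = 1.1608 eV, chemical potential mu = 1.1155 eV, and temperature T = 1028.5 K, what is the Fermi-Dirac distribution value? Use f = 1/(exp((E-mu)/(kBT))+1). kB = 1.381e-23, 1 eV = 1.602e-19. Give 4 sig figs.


Step 1: (E - mu) = 1.1608 - 1.1155 = 0.0453 eV
Step 2: Convert: (E-mu)*eV = 7.257e-21 J
Step 3: x = (E-mu)*eV/(kB*T) = 0.5109
Step 4: f = 1/(exp(0.5109)+1) = 0.375

0.375


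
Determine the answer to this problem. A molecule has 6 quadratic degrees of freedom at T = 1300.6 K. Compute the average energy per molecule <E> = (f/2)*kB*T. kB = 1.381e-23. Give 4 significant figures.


Step 1: f/2 = 6/2 = 3
Step 2: kB*T = 1.381e-23 * 1300.6 = 1.796e-20
Step 3: <E> = 3 * 1.796e-20 = 5.388e-20 J

5.388e-20


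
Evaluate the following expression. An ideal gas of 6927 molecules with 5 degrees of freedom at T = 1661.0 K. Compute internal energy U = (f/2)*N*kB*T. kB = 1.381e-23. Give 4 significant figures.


Step 1: f/2 = 5/2 = 2.5
Step 2: N*kB*T = 6927*1.381e-23*1661.0 = 1.589e-16
Step 3: U = 2.5 * 1.589e-16 = 3.972e-16 J

3.972e-16


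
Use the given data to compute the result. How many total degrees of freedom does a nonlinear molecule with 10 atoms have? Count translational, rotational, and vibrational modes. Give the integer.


Step 1: Translational DOF = 3
Step 2: Rotational DOF (nonlinear) = 3
Step 3: Vibrational DOF = 3*10 - 6 = 24
Step 4: Total = 3 + 3 + 24 = 30

30


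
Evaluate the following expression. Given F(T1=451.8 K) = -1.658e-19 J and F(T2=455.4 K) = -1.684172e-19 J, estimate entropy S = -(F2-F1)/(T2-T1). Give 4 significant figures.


Step 1: dF = F2 - F1 = -1.684172e-19 - (-1.658e-19) = -2.6172e-21 J
Step 2: dT = T2 - T1 = 455.4 - 451.8 = 3.6 K
Step 3: S = -dF/dT = -(-2.6172e-21)/3.6 = 7.27e-22 J/K

7.27e-22


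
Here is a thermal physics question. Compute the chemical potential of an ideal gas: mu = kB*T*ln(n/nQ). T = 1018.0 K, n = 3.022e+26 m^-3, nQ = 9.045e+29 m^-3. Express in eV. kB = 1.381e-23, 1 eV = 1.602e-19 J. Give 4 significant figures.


Step 1: n/nQ = 3.022e+26/9.045e+29 = 0.0003341
Step 2: ln(n/nQ) = -8.004
Step 3: mu = kB*T*ln(n/nQ) = 1.406e-20*-8.004 = -1.125e-19 J
Step 4: Convert to eV: -1.125e-19/1.602e-19 = -0.7024 eV

-0.7024


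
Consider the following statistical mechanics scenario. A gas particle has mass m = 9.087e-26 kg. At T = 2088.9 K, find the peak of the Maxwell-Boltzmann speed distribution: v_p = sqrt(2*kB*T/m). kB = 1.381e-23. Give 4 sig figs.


Step 1: Numerator = 2*kB*T = 2*1.381e-23*2088.9 = 5.77e-20
Step 2: Ratio = 5.77e-20 / 9.087e-26 = 6.349e+05
Step 3: v_p = sqrt(6.349e+05) = 796.8 m/s

796.8


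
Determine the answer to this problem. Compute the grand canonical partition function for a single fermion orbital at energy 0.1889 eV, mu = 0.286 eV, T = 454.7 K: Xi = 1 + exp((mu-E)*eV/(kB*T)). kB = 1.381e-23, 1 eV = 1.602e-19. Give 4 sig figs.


Step 1: (mu - E) = 0.286 - 0.1889 = 0.0971 eV
Step 2: x = (mu-E)*eV/(kB*T) = 0.0971*1.602e-19/(1.381e-23*454.7) = 2.477
Step 3: exp(x) = 11.91
Step 4: Xi = 1 + 11.91 = 12.91

12.91


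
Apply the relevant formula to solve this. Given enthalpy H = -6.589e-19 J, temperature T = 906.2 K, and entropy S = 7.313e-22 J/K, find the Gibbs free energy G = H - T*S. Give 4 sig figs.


Step 1: T*S = 906.2 * 7.313e-22 = 6.627e-19 J
Step 2: G = H - T*S = -6.589e-19 - 6.627e-19
Step 3: G = -1.322e-18 J

-1.322e-18


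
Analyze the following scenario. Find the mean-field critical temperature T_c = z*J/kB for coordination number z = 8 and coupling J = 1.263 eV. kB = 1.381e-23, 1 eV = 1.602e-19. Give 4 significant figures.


Step 1: z*J = 8*1.263 = 10.1 eV
Step 2: Convert to Joules: 10.1*1.602e-19 = 1.619e-18 J
Step 3: T_c = 1.619e-18 / 1.381e-23 = 1.172e+05 K

1.172e+05


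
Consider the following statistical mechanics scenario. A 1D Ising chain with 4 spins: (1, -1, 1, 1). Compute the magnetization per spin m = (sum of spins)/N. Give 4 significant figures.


Step 1: Count up spins (+1): 3, down spins (-1): 1
Step 2: Total magnetization M = 3 - 1 = 2
Step 3: m = M/N = 2/4 = 0.5

0.5


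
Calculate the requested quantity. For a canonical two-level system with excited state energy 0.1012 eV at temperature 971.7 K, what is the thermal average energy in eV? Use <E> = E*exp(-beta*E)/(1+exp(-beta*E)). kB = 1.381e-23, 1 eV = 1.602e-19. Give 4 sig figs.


Step 1: beta*E = 0.1012*1.602e-19/(1.381e-23*971.7) = 1.208
Step 2: exp(-beta*E) = 0.2988
Step 3: <E> = 0.1012*0.2988/(1+0.2988) = 0.02328 eV

0.02328


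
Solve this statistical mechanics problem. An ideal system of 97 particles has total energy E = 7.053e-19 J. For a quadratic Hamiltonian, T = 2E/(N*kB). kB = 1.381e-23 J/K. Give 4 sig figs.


Step 1: Numerator = 2*E = 2*7.053e-19 = 1.411e-18 J
Step 2: Denominator = N*kB = 97*1.381e-23 = 1.34e-21
Step 3: T = 1.411e-18 / 1.34e-21 = 1053 K

1053


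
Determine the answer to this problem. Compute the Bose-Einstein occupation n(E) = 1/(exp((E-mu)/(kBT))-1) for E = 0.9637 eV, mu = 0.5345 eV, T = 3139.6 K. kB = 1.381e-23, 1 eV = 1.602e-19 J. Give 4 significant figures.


Step 1: (E - mu) = 0.4292 eV
Step 2: x = (E-mu)*eV/(kB*T) = 0.4292*1.602e-19/(1.381e-23*3139.6) = 1.586
Step 3: exp(x) = 4.883
Step 4: n = 1/(exp(x)-1) = 0.2575

0.2575


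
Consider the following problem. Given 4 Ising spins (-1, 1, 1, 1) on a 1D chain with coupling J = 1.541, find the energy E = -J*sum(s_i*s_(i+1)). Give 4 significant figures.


Step 1: Nearest-neighbor products: -1, 1, 1
Step 2: Sum of products = 1
Step 3: E = -1.541 * 1 = -1.541

-1.541


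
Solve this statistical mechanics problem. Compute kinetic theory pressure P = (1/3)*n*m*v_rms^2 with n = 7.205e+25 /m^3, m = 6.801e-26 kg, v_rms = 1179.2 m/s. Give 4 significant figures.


Step 1: v_rms^2 = 1179.2^2 = 1.391e+06
Step 2: n*m = 7.205e+25*6.801e-26 = 4.9
Step 3: P = (1/3)*4.9*1.391e+06 = 2.271e+06 Pa

2.271e+06


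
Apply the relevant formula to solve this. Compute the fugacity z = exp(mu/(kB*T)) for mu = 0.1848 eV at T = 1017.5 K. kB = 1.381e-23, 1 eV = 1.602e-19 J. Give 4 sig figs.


Step 1: Convert mu to Joules: 0.1848*1.602e-19 = 2.96e-20 J
Step 2: kB*T = 1.381e-23*1017.5 = 1.405e-20 J
Step 3: mu/(kB*T) = 2.107
Step 4: z = exp(2.107) = 8.222

8.222


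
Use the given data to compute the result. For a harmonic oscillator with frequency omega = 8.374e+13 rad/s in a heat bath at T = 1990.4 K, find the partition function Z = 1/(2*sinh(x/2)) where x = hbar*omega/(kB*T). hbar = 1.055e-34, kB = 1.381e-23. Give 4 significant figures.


Step 1: Compute x = hbar*omega/(kB*T) = 1.055e-34*8.374e+13/(1.381e-23*1990.4) = 0.3214
Step 2: x/2 = 0.1607
Step 3: sinh(x/2) = 0.1614
Step 4: Z = 1/(2*0.1614) = 3.098

3.098


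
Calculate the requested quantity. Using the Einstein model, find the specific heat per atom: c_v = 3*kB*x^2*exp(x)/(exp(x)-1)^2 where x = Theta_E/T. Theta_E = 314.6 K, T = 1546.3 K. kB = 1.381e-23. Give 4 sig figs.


Step 1: x = Theta_E/T = 314.6/1546.3 = 0.2035
Step 2: x^2 = 0.04139
Step 3: exp(x) = 1.226
Step 4: c_v = 3*1.381e-23*0.04139*1.226/(1.226-1)^2 = 4.129e-23

4.129e-23


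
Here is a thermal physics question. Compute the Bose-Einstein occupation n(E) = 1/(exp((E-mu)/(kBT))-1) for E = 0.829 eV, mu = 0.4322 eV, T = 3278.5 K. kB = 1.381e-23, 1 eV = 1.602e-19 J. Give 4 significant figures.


Step 1: (E - mu) = 0.3968 eV
Step 2: x = (E-mu)*eV/(kB*T) = 0.3968*1.602e-19/(1.381e-23*3278.5) = 1.404
Step 3: exp(x) = 4.071
Step 4: n = 1/(exp(x)-1) = 0.3256

0.3256


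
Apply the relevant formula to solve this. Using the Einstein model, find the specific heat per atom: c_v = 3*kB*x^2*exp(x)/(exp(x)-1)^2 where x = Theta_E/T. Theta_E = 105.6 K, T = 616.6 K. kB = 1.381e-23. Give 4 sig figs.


Step 1: x = Theta_E/T = 105.6/616.6 = 0.1713
Step 2: x^2 = 0.02933
Step 3: exp(x) = 1.187
Step 4: c_v = 3*1.381e-23*0.02933*1.187/(1.187-1)^2 = 4.133e-23

4.133e-23


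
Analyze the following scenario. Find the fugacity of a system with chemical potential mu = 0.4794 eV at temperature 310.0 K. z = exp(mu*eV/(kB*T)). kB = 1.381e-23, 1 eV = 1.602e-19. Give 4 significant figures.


Step 1: Convert mu to Joules: 0.4794*1.602e-19 = 7.68e-20 J
Step 2: kB*T = 1.381e-23*310.0 = 4.281e-21 J
Step 3: mu/(kB*T) = 17.94
Step 4: z = exp(17.94) = 6.179e+07

6.179e+07


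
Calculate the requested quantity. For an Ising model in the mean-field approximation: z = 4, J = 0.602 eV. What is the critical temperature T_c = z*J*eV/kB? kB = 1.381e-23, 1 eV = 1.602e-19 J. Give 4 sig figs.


Step 1: z*J = 4*0.602 = 2.408 eV
Step 2: Convert to Joules: 2.408*1.602e-19 = 3.858e-19 J
Step 3: T_c = 3.858e-19 / 1.381e-23 = 2.793e+04 K

2.793e+04


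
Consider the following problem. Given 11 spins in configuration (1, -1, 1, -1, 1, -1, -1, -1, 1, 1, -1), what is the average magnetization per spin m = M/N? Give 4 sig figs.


Step 1: Count up spins (+1): 5, down spins (-1): 6
Step 2: Total magnetization M = 5 - 6 = -1
Step 3: m = M/N = -1/11 = -0.09091

-0.09091


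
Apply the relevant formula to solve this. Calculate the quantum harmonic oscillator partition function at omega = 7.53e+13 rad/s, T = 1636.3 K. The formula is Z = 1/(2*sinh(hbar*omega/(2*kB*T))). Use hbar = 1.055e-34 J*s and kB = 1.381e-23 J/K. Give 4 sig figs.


Step 1: Compute x = hbar*omega/(kB*T) = 1.055e-34*7.53e+13/(1.381e-23*1636.3) = 0.3516
Step 2: x/2 = 0.1758
Step 3: sinh(x/2) = 0.1767
Step 4: Z = 1/(2*0.1767) = 2.83

2.83


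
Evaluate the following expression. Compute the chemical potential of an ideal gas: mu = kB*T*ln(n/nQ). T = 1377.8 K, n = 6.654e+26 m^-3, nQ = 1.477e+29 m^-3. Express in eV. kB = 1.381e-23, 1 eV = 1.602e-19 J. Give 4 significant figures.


Step 1: n/nQ = 6.654e+26/1.477e+29 = 0.004505
Step 2: ln(n/nQ) = -5.403
Step 3: mu = kB*T*ln(n/nQ) = 1.903e-20*-5.403 = -1.028e-19 J
Step 4: Convert to eV: -1.028e-19/1.602e-19 = -0.6417 eV

-0.6417


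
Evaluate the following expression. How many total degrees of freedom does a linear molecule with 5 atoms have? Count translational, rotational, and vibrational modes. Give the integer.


Step 1: Translational DOF = 3
Step 2: Rotational DOF (linear) = 2
Step 3: Vibrational DOF = 3*5 - 5 = 10
Step 4: Total = 3 + 2 + 10 = 15

15


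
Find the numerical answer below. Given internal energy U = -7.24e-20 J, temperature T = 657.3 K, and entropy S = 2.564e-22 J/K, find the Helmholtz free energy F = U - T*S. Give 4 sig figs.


Step 1: T*S = 657.3 * 2.564e-22 = 1.685e-19 J
Step 2: F = U - T*S = -7.24e-20 - 1.685e-19
Step 3: F = -2.409e-19 J

-2.409e-19


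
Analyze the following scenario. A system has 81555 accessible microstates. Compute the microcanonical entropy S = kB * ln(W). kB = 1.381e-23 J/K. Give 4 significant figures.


Step 1: ln(W) = ln(81555) = 11.31
Step 2: S = kB * ln(W) = 1.381e-23 * 11.31
Step 3: S = 1.562e-22 J/K

1.562e-22


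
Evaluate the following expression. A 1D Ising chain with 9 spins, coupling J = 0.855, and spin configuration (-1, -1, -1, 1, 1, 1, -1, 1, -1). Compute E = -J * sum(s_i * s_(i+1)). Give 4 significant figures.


Step 1: Nearest-neighbor products: 1, 1, -1, 1, 1, -1, -1, -1
Step 2: Sum of products = 0
Step 3: E = -0.855 * 0 = 0

0


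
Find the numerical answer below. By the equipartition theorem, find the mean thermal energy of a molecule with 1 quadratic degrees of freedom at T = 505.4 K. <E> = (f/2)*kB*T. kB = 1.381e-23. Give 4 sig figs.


Step 1: f/2 = 1/2 = 0.5
Step 2: kB*T = 1.381e-23 * 505.4 = 6.98e-21
Step 3: <E> = 0.5 * 6.98e-21 = 3.49e-21 J

3.49e-21


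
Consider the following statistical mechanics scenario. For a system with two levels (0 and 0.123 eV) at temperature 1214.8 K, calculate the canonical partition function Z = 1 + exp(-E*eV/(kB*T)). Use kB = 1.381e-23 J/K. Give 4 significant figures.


Step 1: Compute beta*E = E*eV/(kB*T) = 0.123*1.602e-19/(1.381e-23*1214.8) = 1.175
Step 2: exp(-beta*E) = exp(-1.175) = 0.309
Step 3: Z = 1 + 0.309 = 1.309

1.309


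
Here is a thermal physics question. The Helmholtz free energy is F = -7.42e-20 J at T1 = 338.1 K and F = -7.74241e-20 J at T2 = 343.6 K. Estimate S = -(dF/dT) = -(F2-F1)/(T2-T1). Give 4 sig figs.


Step 1: dF = F2 - F1 = -7.74241e-20 - (-7.42e-20) = -3.2241e-21 J
Step 2: dT = T2 - T1 = 343.6 - 338.1 = 5.5 K
Step 3: S = -dF/dT = -(-3.2241e-21)/5.5 = 5.862e-22 J/K

5.862e-22


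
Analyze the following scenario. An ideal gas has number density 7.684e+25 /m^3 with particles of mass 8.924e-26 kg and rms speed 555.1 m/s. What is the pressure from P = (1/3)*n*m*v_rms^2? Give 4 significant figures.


Step 1: v_rms^2 = 555.1^2 = 3.081e+05
Step 2: n*m = 7.684e+25*8.924e-26 = 6.857
Step 3: P = (1/3)*6.857*3.081e+05 = 7.043e+05 Pa

7.043e+05


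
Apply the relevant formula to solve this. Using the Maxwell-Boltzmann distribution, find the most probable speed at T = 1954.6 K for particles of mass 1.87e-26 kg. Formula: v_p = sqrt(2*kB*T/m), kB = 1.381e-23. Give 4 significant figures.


Step 1: Numerator = 2*kB*T = 2*1.381e-23*1954.6 = 5.399e-20
Step 2: Ratio = 5.399e-20 / 1.87e-26 = 2.887e+06
Step 3: v_p = sqrt(2.887e+06) = 1699 m/s

1699


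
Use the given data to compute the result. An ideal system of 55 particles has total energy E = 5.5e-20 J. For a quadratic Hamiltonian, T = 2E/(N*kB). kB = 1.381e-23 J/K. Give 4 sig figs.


Step 1: Numerator = 2*E = 2*5.5e-20 = 1.1e-19 J
Step 2: Denominator = N*kB = 55*1.381e-23 = 7.595e-22
Step 3: T = 1.1e-19 / 7.595e-22 = 144.8 K

144.8


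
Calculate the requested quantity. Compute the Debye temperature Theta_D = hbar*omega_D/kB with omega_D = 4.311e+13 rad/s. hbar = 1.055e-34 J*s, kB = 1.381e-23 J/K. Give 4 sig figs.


Step 1: hbar*omega_D = 1.055e-34 * 4.311e+13 = 4.548e-21 J
Step 2: Theta_D = 4.548e-21 / 1.381e-23
Step 3: Theta_D = 329.3 K

329.3


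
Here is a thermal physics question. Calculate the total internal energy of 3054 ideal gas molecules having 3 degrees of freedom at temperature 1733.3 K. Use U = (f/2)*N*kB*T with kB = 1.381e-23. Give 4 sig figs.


Step 1: f/2 = 3/2 = 1.5
Step 2: N*kB*T = 3054*1.381e-23*1733.3 = 7.31e-17
Step 3: U = 1.5 * 7.31e-17 = 1.097e-16 J

1.097e-16


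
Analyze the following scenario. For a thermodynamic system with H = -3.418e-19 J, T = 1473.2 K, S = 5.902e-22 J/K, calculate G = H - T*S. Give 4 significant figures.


Step 1: T*S = 1473.2 * 5.902e-22 = 8.695e-19 J
Step 2: G = H - T*S = -3.418e-19 - 8.695e-19
Step 3: G = -1.211e-18 J

-1.211e-18


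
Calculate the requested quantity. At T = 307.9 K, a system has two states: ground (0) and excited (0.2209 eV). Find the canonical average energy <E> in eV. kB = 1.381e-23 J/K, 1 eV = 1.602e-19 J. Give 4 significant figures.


Step 1: beta*E = 0.2209*1.602e-19/(1.381e-23*307.9) = 8.323
Step 2: exp(-beta*E) = 0.000243
Step 3: <E> = 0.2209*0.000243/(1+0.000243) = 5.366e-05 eV

5.366e-05


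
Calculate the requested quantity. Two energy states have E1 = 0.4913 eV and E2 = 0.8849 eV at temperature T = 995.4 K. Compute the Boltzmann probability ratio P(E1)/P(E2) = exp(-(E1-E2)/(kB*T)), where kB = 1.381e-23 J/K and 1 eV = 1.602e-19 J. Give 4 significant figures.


Step 1: Compute energy difference dE = E1 - E2 = 0.4913 - 0.8849 = -0.3936 eV
Step 2: Convert to Joules: dE_J = -0.3936 * 1.602e-19 = -6.305e-20 J
Step 3: Compute exponent = -dE_J / (kB * T) = -(-6.305e-20) / (1.381e-23 * 995.4) = 4.587
Step 4: P(E1)/P(E2) = exp(4.587) = 98.2

98.2


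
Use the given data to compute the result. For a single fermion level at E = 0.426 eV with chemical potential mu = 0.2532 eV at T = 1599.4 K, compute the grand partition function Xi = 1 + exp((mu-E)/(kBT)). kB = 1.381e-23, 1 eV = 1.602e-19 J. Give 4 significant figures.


Step 1: (mu - E) = 0.2532 - 0.426 = -0.1728 eV
Step 2: x = (mu-E)*eV/(kB*T) = -0.1728*1.602e-19/(1.381e-23*1599.4) = -1.253
Step 3: exp(x) = 0.2856
Step 4: Xi = 1 + 0.2856 = 1.286

1.286


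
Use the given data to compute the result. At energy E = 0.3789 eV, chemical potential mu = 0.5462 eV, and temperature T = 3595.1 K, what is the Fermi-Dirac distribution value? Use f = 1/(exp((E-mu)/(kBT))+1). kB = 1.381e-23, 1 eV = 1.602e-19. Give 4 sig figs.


Step 1: (E - mu) = 0.3789 - 0.5462 = -0.1673 eV
Step 2: Convert: (E-mu)*eV = -2.68e-20 J
Step 3: x = (E-mu)*eV/(kB*T) = -0.5398
Step 4: f = 1/(exp(-0.5398)+1) = 0.6318

0.6318


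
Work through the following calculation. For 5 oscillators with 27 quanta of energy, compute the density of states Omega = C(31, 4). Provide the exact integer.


Step 1: Use binomial coefficient C(31, 4)
Step 2: Numerator = 31! / 27!
Step 3: Denominator = 4!
Step 4: Omega = 31465

31465


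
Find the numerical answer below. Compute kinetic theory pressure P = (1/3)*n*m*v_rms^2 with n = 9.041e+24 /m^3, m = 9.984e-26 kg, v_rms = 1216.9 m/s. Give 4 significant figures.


Step 1: v_rms^2 = 1216.9^2 = 1.481e+06
Step 2: n*m = 9.041e+24*9.984e-26 = 0.9027
Step 3: P = (1/3)*0.9027*1.481e+06 = 4.456e+05 Pa

4.456e+05


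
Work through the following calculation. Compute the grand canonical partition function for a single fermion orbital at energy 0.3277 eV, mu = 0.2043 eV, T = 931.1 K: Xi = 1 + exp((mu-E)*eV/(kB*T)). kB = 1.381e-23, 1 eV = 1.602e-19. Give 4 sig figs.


Step 1: (mu - E) = 0.2043 - 0.3277 = -0.1234 eV
Step 2: x = (mu-E)*eV/(kB*T) = -0.1234*1.602e-19/(1.381e-23*931.1) = -1.537
Step 3: exp(x) = 0.2149
Step 4: Xi = 1 + 0.2149 = 1.215

1.215


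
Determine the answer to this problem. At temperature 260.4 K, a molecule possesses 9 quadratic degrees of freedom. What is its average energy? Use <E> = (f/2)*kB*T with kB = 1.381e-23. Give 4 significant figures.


Step 1: f/2 = 9/2 = 4.5
Step 2: kB*T = 1.381e-23 * 260.4 = 3.596e-21
Step 3: <E> = 4.5 * 3.596e-21 = 1.618e-20 J

1.618e-20


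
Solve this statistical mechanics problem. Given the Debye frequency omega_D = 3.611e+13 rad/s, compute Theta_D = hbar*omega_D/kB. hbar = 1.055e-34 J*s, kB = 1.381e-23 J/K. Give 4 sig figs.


Step 1: hbar*omega_D = 1.055e-34 * 3.611e+13 = 3.81e-21 J
Step 2: Theta_D = 3.81e-21 / 1.381e-23
Step 3: Theta_D = 275.9 K

275.9


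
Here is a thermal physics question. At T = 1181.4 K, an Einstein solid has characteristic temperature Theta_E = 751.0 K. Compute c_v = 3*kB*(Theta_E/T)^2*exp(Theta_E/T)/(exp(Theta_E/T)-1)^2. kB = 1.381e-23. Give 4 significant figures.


Step 1: x = Theta_E/T = 751.0/1181.4 = 0.6357
Step 2: x^2 = 0.4041
Step 3: exp(x) = 1.888
Step 4: c_v = 3*1.381e-23*0.4041*1.888/(1.888-1)^2 = 4.006e-23

4.006e-23


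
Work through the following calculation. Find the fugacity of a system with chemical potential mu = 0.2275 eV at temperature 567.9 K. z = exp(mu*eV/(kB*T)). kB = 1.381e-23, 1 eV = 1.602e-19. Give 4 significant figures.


Step 1: Convert mu to Joules: 0.2275*1.602e-19 = 3.645e-20 J
Step 2: kB*T = 1.381e-23*567.9 = 7.843e-21 J
Step 3: mu/(kB*T) = 4.647
Step 4: z = exp(4.647) = 104.3

104.3


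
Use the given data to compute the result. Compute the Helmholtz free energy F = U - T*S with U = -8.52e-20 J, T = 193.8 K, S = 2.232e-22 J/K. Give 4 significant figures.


Step 1: T*S = 193.8 * 2.232e-22 = 4.326e-20 J
Step 2: F = U - T*S = -8.52e-20 - 4.326e-20
Step 3: F = -1.285e-19 J

-1.285e-19


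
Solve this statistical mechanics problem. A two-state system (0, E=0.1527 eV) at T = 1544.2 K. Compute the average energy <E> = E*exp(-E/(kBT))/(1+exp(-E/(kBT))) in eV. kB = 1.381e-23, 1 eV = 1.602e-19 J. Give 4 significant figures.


Step 1: beta*E = 0.1527*1.602e-19/(1.381e-23*1544.2) = 1.147
Step 2: exp(-beta*E) = 0.3176
Step 3: <E> = 0.1527*0.3176/(1+0.3176) = 0.0368 eV

0.0368


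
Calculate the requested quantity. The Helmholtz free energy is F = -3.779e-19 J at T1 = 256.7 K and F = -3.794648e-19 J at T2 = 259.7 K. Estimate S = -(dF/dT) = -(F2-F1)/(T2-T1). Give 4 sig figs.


Step 1: dF = F2 - F1 = -3.794648e-19 - (-3.779e-19) = -1.5648e-21 J
Step 2: dT = T2 - T1 = 259.7 - 256.7 = 3 K
Step 3: S = -dF/dT = -(-1.5648e-21)/3 = 5.216e-22 J/K

5.216e-22


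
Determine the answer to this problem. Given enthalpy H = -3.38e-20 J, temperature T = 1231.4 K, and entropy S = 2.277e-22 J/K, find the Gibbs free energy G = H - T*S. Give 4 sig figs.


Step 1: T*S = 1231.4 * 2.277e-22 = 2.804e-19 J
Step 2: G = H - T*S = -3.38e-20 - 2.804e-19
Step 3: G = -3.142e-19 J

-3.142e-19


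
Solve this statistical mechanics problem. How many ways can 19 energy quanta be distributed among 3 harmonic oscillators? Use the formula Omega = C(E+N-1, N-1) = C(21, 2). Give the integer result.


Step 1: Use binomial coefficient C(21, 2)
Step 2: Numerator = 21! / 19!
Step 3: Denominator = 2!
Step 4: Omega = 210

210


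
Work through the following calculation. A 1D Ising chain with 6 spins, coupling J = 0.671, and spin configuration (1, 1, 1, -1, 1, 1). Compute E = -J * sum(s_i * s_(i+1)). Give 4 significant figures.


Step 1: Nearest-neighbor products: 1, 1, -1, -1, 1
Step 2: Sum of products = 1
Step 3: E = -0.671 * 1 = -0.671

-0.671


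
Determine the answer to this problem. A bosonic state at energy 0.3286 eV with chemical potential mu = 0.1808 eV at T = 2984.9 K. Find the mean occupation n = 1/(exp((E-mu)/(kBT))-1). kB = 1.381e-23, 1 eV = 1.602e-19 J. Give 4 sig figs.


Step 1: (E - mu) = 0.1478 eV
Step 2: x = (E-mu)*eV/(kB*T) = 0.1478*1.602e-19/(1.381e-23*2984.9) = 0.5744
Step 3: exp(x) = 1.776
Step 4: n = 1/(exp(x)-1) = 1.289

1.289


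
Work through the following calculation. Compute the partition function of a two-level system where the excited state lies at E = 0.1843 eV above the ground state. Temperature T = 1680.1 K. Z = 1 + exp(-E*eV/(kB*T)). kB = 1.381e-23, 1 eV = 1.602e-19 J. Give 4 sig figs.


Step 1: Compute beta*E = E*eV/(kB*T) = 0.1843*1.602e-19/(1.381e-23*1680.1) = 1.273
Step 2: exp(-beta*E) = exp(-1.273) = 0.2801
Step 3: Z = 1 + 0.2801 = 1.28

1.28


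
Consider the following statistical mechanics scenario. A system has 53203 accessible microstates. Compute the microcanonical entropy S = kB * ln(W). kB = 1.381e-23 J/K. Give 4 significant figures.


Step 1: ln(W) = ln(53203) = 10.88
Step 2: S = kB * ln(W) = 1.381e-23 * 10.88
Step 3: S = 1.503e-22 J/K

1.503e-22


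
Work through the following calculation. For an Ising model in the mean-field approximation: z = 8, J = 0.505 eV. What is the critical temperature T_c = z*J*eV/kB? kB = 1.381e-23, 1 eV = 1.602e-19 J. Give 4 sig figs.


Step 1: z*J = 8*0.505 = 4.04 eV
Step 2: Convert to Joules: 4.04*1.602e-19 = 6.472e-19 J
Step 3: T_c = 6.472e-19 / 1.381e-23 = 4.687e+04 K

4.687e+04


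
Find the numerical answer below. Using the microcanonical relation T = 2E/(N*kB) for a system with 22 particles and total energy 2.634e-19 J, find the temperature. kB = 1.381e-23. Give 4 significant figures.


Step 1: Numerator = 2*E = 2*2.634e-19 = 5.268e-19 J
Step 2: Denominator = N*kB = 22*1.381e-23 = 3.038e-22
Step 3: T = 5.268e-19 / 3.038e-22 = 1734 K

1734


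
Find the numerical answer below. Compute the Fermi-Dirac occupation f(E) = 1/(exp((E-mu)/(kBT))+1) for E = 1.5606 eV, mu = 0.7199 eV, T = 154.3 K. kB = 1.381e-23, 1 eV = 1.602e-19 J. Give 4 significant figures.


Step 1: (E - mu) = 1.5606 - 0.7199 = 0.8407 eV
Step 2: Convert: (E-mu)*eV = 1.347e-19 J
Step 3: x = (E-mu)*eV/(kB*T) = 63.2
Step 4: f = 1/(exp(63.2)+1) = 3.555e-28

3.555e-28


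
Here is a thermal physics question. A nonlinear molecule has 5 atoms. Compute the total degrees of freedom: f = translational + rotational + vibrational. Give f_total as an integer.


Step 1: Translational DOF = 3
Step 2: Rotational DOF (nonlinear) = 3
Step 3: Vibrational DOF = 3*5 - 6 = 9
Step 4: Total = 3 + 3 + 9 = 15

15


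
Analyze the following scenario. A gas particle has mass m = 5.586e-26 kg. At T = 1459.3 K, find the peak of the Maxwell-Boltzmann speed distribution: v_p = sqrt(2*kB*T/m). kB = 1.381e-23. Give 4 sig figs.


Step 1: Numerator = 2*kB*T = 2*1.381e-23*1459.3 = 4.031e-20
Step 2: Ratio = 4.031e-20 / 5.586e-26 = 7.216e+05
Step 3: v_p = sqrt(7.216e+05) = 849.4 m/s

849.4


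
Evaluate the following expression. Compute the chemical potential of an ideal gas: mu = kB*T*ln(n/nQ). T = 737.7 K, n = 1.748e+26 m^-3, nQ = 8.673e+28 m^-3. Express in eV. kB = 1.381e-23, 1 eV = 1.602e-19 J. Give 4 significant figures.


Step 1: n/nQ = 1.748e+26/8.673e+28 = 0.002015
Step 2: ln(n/nQ) = -6.207
Step 3: mu = kB*T*ln(n/nQ) = 1.019e-20*-6.207 = -6.323e-20 J
Step 4: Convert to eV: -6.323e-20/1.602e-19 = -0.3947 eV

-0.3947


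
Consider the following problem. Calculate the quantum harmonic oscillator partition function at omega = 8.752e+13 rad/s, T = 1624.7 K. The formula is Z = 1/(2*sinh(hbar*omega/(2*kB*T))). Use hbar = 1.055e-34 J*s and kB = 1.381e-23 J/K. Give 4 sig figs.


Step 1: Compute x = hbar*omega/(kB*T) = 1.055e-34*8.752e+13/(1.381e-23*1624.7) = 0.4115
Step 2: x/2 = 0.2058
Step 3: sinh(x/2) = 0.2072
Step 4: Z = 1/(2*0.2072) = 2.413

2.413


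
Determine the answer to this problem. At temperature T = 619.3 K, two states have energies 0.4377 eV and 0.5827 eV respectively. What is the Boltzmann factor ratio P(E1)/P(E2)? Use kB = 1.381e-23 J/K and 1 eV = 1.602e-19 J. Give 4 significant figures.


Step 1: Compute energy difference dE = E1 - E2 = 0.4377 - 0.5827 = -0.145 eV
Step 2: Convert to Joules: dE_J = -0.145 * 1.602e-19 = -2.323e-20 J
Step 3: Compute exponent = -dE_J / (kB * T) = -(-2.323e-20) / (1.381e-23 * 619.3) = 2.716
Step 4: P(E1)/P(E2) = exp(2.716) = 15.12

15.12


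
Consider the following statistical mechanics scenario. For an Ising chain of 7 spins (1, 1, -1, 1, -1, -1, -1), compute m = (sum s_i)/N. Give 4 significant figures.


Step 1: Count up spins (+1): 3, down spins (-1): 4
Step 2: Total magnetization M = 3 - 4 = -1
Step 3: m = M/N = -1/7 = -0.1429

-0.1429


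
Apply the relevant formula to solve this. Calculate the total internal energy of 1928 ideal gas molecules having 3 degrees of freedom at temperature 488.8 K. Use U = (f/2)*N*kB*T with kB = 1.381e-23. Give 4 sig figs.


Step 1: f/2 = 3/2 = 1.5
Step 2: N*kB*T = 1928*1.381e-23*488.8 = 1.301e-17
Step 3: U = 1.5 * 1.301e-17 = 1.952e-17 J

1.952e-17


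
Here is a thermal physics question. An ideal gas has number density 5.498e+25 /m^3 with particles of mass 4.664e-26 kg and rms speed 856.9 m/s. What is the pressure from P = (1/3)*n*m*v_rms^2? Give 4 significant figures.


Step 1: v_rms^2 = 856.9^2 = 7.343e+05
Step 2: n*m = 5.498e+25*4.664e-26 = 2.564
Step 3: P = (1/3)*2.564*7.343e+05 = 6.276e+05 Pa

6.276e+05


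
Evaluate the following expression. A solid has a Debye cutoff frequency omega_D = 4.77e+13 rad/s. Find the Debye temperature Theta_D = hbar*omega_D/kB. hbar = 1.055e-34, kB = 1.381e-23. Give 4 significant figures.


Step 1: hbar*omega_D = 1.055e-34 * 4.77e+13 = 5.032e-21 J
Step 2: Theta_D = 5.032e-21 / 1.381e-23
Step 3: Theta_D = 364.4 K

364.4


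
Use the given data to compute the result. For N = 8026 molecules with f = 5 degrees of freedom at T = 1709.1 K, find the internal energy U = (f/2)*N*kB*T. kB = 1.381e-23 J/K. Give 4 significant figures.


Step 1: f/2 = 5/2 = 2.5
Step 2: N*kB*T = 8026*1.381e-23*1709.1 = 1.894e-16
Step 3: U = 2.5 * 1.894e-16 = 4.736e-16 J

4.736e-16


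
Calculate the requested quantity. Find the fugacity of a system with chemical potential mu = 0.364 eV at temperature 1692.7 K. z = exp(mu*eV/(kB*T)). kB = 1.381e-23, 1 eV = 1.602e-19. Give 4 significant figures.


Step 1: Convert mu to Joules: 0.364*1.602e-19 = 5.831e-20 J
Step 2: kB*T = 1.381e-23*1692.7 = 2.338e-20 J
Step 3: mu/(kB*T) = 2.495
Step 4: z = exp(2.495) = 12.12

12.12


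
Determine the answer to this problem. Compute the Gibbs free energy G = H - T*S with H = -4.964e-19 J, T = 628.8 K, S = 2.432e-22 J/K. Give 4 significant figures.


Step 1: T*S = 628.8 * 2.432e-22 = 1.529e-19 J
Step 2: G = H - T*S = -4.964e-19 - 1.529e-19
Step 3: G = -6.493e-19 J

-6.493e-19


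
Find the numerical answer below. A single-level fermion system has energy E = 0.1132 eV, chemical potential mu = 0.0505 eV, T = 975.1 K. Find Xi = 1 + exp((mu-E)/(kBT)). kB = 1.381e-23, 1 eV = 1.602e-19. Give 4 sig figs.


Step 1: (mu - E) = 0.0505 - 0.1132 = -0.0627 eV
Step 2: x = (mu-E)*eV/(kB*T) = -0.0627*1.602e-19/(1.381e-23*975.1) = -0.7459
Step 3: exp(x) = 0.4743
Step 4: Xi = 1 + 0.4743 = 1.474

1.474


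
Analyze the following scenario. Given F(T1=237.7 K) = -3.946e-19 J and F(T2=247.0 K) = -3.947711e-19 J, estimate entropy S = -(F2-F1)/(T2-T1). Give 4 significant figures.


Step 1: dF = F2 - F1 = -3.947711e-19 - (-3.946e-19) = -1.711e-22 J
Step 2: dT = T2 - T1 = 247.0 - 237.7 = 9.3 K
Step 3: S = -dF/dT = -(-1.711e-22)/9.3 = 1.84e-23 J/K

1.84e-23


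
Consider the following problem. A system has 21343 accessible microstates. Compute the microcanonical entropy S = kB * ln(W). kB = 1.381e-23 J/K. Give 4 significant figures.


Step 1: ln(W) = ln(21343) = 9.968
Step 2: S = kB * ln(W) = 1.381e-23 * 9.968
Step 3: S = 1.377e-22 J/K

1.377e-22


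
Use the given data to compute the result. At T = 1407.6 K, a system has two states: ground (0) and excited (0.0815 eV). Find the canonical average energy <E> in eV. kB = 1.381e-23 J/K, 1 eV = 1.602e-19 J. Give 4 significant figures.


Step 1: beta*E = 0.0815*1.602e-19/(1.381e-23*1407.6) = 0.6717
Step 2: exp(-beta*E) = 0.5109
Step 3: <E> = 0.0815*0.5109/(1+0.5109) = 0.02756 eV

0.02756


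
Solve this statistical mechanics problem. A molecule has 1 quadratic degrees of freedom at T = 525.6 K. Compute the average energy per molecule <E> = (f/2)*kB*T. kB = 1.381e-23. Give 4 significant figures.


Step 1: f/2 = 1/2 = 0.5
Step 2: kB*T = 1.381e-23 * 525.6 = 7.259e-21
Step 3: <E> = 0.5 * 7.259e-21 = 3.629e-21 J

3.629e-21


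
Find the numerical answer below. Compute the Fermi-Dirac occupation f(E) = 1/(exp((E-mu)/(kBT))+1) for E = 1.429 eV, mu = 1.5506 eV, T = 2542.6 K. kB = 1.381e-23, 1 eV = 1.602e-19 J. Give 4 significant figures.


Step 1: (E - mu) = 1.429 - 1.5506 = -0.1216 eV
Step 2: Convert: (E-mu)*eV = -1.948e-20 J
Step 3: x = (E-mu)*eV/(kB*T) = -0.5548
Step 4: f = 1/(exp(-0.5548)+1) = 0.6352

0.6352


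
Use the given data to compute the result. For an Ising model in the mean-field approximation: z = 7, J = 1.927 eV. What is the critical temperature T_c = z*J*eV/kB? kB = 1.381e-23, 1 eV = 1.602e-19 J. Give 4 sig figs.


Step 1: z*J = 7*1.927 = 13.49 eV
Step 2: Convert to Joules: 13.49*1.602e-19 = 2.161e-18 J
Step 3: T_c = 2.161e-18 / 1.381e-23 = 1.565e+05 K

1.565e+05


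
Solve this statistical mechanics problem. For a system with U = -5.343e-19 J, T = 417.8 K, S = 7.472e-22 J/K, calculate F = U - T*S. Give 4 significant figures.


Step 1: T*S = 417.8 * 7.472e-22 = 3.122e-19 J
Step 2: F = U - T*S = -5.343e-19 - 3.122e-19
Step 3: F = -8.465e-19 J

-8.465e-19


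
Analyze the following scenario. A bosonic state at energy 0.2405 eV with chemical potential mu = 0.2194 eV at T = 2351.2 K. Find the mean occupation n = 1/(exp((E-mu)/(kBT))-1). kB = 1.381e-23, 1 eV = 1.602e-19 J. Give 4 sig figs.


Step 1: (E - mu) = 0.0211 eV
Step 2: x = (E-mu)*eV/(kB*T) = 0.0211*1.602e-19/(1.381e-23*2351.2) = 0.1041
Step 3: exp(x) = 1.11
Step 4: n = 1/(exp(x)-1) = 9.115

9.115


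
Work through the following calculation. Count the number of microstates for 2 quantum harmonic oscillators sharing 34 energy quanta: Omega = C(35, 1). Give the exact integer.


Step 1: Use binomial coefficient C(35, 1)
Step 2: Numerator = 35! / 34!
Step 3: Denominator = 1!
Step 4: Omega = 35

35


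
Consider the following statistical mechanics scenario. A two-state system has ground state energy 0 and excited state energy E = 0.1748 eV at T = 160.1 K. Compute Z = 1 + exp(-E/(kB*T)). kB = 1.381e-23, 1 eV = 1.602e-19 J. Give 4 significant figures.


Step 1: Compute beta*E = E*eV/(kB*T) = 0.1748*1.602e-19/(1.381e-23*160.1) = 12.67
Step 2: exp(-beta*E) = exp(-12.67) = 3.159e-06
Step 3: Z = 1 + 3.159e-06 = 1

1


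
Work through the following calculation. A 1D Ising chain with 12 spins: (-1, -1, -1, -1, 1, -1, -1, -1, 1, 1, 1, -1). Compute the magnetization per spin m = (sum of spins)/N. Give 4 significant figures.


Step 1: Count up spins (+1): 4, down spins (-1): 8
Step 2: Total magnetization M = 4 - 8 = -4
Step 3: m = M/N = -4/12 = -0.3333

-0.3333
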